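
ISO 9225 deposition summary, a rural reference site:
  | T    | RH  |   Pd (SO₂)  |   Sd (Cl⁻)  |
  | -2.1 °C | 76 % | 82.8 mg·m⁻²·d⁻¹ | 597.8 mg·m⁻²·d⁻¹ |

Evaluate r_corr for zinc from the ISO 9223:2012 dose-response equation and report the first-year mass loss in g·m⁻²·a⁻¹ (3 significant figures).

r_corr = 20.7 g·m⁻²·a⁻¹

zinc: T≤10 °C ⇒ hinge +0.038·(-2.1−10) = -0.4598
  sulphur-dioxide contribution → 1.876 μm/a
  chloride contribution → 1.029 μm/a
  total first-year rate 2.904 μm/a
Convert to mass loss: 2.904 μm/a × 7.14 g/cm³ = 20.73 g·m⁻²·a⁻¹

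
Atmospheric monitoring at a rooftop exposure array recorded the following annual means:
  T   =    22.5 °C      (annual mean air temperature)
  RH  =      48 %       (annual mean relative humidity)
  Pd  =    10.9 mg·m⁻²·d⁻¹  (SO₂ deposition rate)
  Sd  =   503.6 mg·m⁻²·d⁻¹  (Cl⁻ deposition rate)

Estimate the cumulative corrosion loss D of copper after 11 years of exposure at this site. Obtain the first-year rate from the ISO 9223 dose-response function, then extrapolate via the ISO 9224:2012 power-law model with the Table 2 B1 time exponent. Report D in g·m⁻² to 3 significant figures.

copper: temperature factor f = -0.080·(12.5) = -1.0000
  SO₂ term: 0.0053·10.9^0.26·exp(0.059·48-1.0000) = 0.06161
  Cl⁻ term: 0.01025·503.6^0.27·exp(0.036·48+0.049·22.5) = 0.9323
  r_corr = 0.06161 + 0.9323 = 0.9939 μm/a
ISO 9224: D(t) = r_corr · t^b with b = 0.667 (copper, B1)
  D(11) = 0.9939 × 11^0.667 = 0.9939 × 4.95 = 4.92 μm
  Mass loss = 4.92 μm × 8.96 g/cm³ = 44.08 g·m⁻²

D(11) = 44.1 g·m⁻²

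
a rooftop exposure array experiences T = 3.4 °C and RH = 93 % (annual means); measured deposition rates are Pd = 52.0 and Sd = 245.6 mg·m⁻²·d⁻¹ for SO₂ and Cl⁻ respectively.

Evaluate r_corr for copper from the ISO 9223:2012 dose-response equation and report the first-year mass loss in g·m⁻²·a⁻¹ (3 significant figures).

r_corr = 27.6 g·m⁻²·a⁻¹

copper: f(T) = +0.126·(T−10) [T≤10 °C] = -0.8316
  Pd branch = 0.0053·Pd^0.26·e^(0.059·RH+f) = 1.557 μm/a
  Sd branch = 0.01025·Sd^0.27·e^(0.036·RH+0.049·T) = 1.522 μm/a
  sum: 1.557 + 1.522 → r_corr = 3.079 μm/a
Convert to mass loss: 3.079 μm/a × 8.96 g/cm³ = 27.59 g·m⁻²·a⁻¹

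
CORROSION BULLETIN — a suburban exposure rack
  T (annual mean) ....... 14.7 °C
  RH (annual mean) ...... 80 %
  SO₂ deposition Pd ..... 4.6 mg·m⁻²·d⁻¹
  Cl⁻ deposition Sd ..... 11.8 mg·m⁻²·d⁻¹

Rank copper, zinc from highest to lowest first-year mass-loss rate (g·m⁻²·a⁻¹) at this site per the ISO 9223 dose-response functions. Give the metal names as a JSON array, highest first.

["copper", "zinc"]

copper: temperature factor f = -0.080·(4.7) = -0.3760
  Pd branch = 0.0053·Pd^0.26·e^(0.059·RH+f) = 0.607 μm/a
  Cl⁻ term: 0.01025·11.8^0.27·exp(0.036·80+0.049·14.7) = 0.7307
  sum: 0.607 + 0.7307 → r_corr = 1.338 μm/a
  mass loss = 1.338 μm/a × 8.96 g/cm³ = 11.99 g·m⁻²·a⁻¹
zinc: f(T) = -0.071·(T−10) [T>10 °C] = -0.3337
  SO₂ term: 0.0129·4.6^0.44·exp(0.046·80-0.3337) = 0.7169
  Sd branch = 0.0175·Sd^0.57·e^(0.008·RH+0.085·T) = 0.4727 μm/a
  r_corr = 0.7169 + 0.4727 = 1.19 μm/a
  mass loss = 1.19 μm/a × 7.14 g/cm³ = 8.494 g·m⁻²·a⁻¹
Ordering by g·m⁻²·a⁻¹: copper (12) > zinc (8.49)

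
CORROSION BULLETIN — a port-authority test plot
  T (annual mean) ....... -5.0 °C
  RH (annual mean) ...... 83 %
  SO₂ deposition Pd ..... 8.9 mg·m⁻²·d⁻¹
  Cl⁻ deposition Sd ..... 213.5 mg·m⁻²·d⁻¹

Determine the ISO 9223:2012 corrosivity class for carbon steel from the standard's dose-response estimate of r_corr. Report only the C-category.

C3

carbon steel: temperature factor f = +0.150·(-15.0) = -2.2500
  SO₂ term: 1.77·8.9^0.52·exp(0.02·83-2.2500) = 3.058
  Sd branch = 0.102·Sd^0.62·e^(0.033·RH+0.04·T) = 35.93 μm/a
  sum: 3.058 + 35.93 → r_corr = 38.99 μm/a
ISO 9223 Table 2 (carbon steel): 25 < 39 ≤ 50 μm/a ⇒ C3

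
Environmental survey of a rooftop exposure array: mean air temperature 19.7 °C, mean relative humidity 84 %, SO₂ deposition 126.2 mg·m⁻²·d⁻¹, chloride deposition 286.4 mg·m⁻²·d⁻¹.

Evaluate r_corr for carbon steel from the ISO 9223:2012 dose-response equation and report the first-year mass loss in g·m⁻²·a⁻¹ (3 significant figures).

carbon steel: T>10 °C ⇒ hinge -0.054·(19.7−10) = -0.5238
  sulphur-dioxide contribution → 69.61 μm/a
  chloride contribution → 119.7 μm/a
  total first-year rate 189.3 μm/a
Convert to mass loss: 189.3 μm/a × 7.85 g/cm³ = 1486 g·m⁻²·a⁻¹

r_corr = 1.49e+03 g·m⁻²·a⁻¹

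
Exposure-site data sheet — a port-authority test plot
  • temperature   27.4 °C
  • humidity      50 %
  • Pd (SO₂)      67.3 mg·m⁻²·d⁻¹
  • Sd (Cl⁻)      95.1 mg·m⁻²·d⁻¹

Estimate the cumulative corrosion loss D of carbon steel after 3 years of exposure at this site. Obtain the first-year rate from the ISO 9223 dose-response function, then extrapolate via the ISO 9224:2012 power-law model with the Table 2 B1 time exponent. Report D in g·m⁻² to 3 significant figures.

carbon steel: temperature factor f = -0.054·(17.4) = -0.9396
  SO₂ term: 1.77·67.3^0.52·exp(0.02·50-0.9396) = 16.78
  Sd branch = 0.102·Sd^0.62·e^(0.033·RH+0.04·T) = 26.77 μm/a
  r_corr = 16.78 + 26.77 = 43.55 μm/a
Long-term exponent b (ISO 9224 Table 2, B1) = 0.523
  D(3) = 43.55 × 3^0.523 = 43.55 × 1.776 = 77.36 μm
  Mass loss = 77.36 μm × 7.85 g/cm³ = 607.3 g·m⁻²

D(3) = 607 g·m⁻²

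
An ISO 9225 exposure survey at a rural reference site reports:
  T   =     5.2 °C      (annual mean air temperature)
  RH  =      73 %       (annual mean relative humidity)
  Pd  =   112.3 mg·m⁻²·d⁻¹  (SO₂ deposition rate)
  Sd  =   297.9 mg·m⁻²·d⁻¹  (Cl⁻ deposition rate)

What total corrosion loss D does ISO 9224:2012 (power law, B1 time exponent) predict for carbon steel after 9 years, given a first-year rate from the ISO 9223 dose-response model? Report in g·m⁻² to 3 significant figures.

D(9) = 2.25e+03 g·m⁻²

carbon steel: f(T) = +0.150·(T−10) [T≤10 °C] = -0.7200
  sulphur-dioxide contribution → 43.21 μm/a
  chloride contribution → 47.76 μm/a
  total first-year rate 90.97 μm/a
Long-term exponent b (ISO 9224 Table 2, B1) = 0.523
  D(9) = 90.97 × 9^0.523 = 90.97 × 3.156 = 287 μm
  Mass loss = 287 μm × 7.85 g/cm³ = 2253 g·m⁻²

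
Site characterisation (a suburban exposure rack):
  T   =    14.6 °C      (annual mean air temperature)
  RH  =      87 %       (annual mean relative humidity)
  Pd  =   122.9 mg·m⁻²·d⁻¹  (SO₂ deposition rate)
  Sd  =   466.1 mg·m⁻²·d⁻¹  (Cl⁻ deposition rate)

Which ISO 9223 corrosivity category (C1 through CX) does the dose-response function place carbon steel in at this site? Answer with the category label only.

CX

carbon steel: temperature factor f = -0.054·(4.6) = -0.2484
  SO₂ term: 1.77·122.9^0.52·exp(0.02·87-0.2484) = 96.01
  Cl⁻ term: 0.102·466.1^0.62·exp(0.033·87+0.04·14.6) = 145.7
  sum: 96.01 + 145.7 → r_corr = 241.7 μm/a
Category bounds: 200…700 μm/a bracket r_corr ⇒ CX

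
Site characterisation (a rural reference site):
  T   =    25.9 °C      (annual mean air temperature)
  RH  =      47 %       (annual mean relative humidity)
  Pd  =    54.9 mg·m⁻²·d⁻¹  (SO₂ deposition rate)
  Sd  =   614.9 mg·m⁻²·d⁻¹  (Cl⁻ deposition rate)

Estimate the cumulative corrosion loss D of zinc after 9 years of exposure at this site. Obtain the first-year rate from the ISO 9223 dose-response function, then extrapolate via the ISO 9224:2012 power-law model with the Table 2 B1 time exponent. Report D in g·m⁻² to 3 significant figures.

zinc: f(T) = -0.071·(T−10) [T>10 °C] = -1.1289
  sulphur-dioxide contribution → 0.2112 μm/a
  chloride contribution → 8.955 μm/a
  total first-year rate 9.166 μm/a
ISO 9224: D(t) = r_corr · t^b with b = 0.813 (zinc, B1)
  D(9) = 9.166 × 9^0.813 = 9.166 × 5.968 = 54.7 μm
  Mass loss = 54.7 μm × 7.14 g/cm³ = 390.5 g·m⁻²

D(9) = 391 g·m⁻²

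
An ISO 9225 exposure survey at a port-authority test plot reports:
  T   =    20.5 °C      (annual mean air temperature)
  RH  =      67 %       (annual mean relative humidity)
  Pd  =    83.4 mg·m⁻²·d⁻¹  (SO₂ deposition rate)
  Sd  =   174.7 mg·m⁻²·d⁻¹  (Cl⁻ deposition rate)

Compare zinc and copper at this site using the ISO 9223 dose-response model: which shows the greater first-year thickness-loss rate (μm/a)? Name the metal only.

zinc: temperature factor f = -0.071·(10.5) = -0.7455
  SO₂ term: 0.0129·83.4^0.44·exp(0.046·67-0.7455) = 0.9346
  Sd branch = 0.0175·Sd^0.57·e^(0.008·RH+0.085·T) = 3.241 μm/a
  sum: 0.9346 + 3.241 → r_corr = 4.176 μm/a
copper: T>10 °C ⇒ hinge -0.080·(20.5−10) = -0.8400
  Pd branch = 0.0053·Pd^0.26·e^(0.059·RH+f) = 0.3765 μm/a
  Cl⁻ term: 0.01025·174.7^0.27·exp(0.036·67+0.049·20.5) = 1.259
  sum: 0.3765 + 1.259 → r_corr = 1.635 μm/a
Ordering by μm/a: zinc (4.18) > copper (1.64)

zinc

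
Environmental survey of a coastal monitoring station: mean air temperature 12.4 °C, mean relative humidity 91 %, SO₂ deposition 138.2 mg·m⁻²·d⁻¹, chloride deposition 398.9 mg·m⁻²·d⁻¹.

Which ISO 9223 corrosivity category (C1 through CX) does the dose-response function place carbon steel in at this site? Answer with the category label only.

CX

carbon steel: f(T) = -0.054·(T−10) [T>10 °C] = -0.1296
  sulphur-dioxide contribution → 124.5 μm/a
  chloride contribution → 138.3 μm/a
  ⇒ r_corr(carbon steel) = 262.8 μm/a
263 μm/a falls in (200, 700] for carbon steel → category CX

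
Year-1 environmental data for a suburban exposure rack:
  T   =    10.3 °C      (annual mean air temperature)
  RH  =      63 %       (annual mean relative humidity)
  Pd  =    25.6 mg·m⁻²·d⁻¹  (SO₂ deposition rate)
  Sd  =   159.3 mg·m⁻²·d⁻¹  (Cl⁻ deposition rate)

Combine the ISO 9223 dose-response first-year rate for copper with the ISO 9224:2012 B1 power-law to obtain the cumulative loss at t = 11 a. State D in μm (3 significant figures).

D(11) = 5.64 μm

copper: temperature factor f = -0.080·(0.3) = -0.0240
  SO₂ term: 0.0053·25.6^0.26·exp(0.059·63-0.0240) = 0.4946
  Cl⁻ term: 0.01025·159.3^0.27·exp(0.036·63+0.049·10.3) = 0.6449
  r_corr = 0.4946 + 0.6449 = 1.14 μm/a
ISO 9224: D(t) = r_corr · t^b with b = 0.667 (copper, B1)
  D(11) = 1.14 × 11^0.667 = 1.14 × 4.95 = 5.641 μm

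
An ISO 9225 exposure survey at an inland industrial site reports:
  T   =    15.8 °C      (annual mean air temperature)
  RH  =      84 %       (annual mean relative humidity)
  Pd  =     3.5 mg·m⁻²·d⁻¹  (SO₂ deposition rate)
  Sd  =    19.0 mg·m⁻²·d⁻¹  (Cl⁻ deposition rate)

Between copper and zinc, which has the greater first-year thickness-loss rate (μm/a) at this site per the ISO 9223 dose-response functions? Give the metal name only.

copper

copper: temperature factor f = -0.080·(5.8) = -0.4640
  Pd branch = 0.0053·Pd^0.26·e^(0.059·RH+f) = 0.6555 μm/a
  Cl⁻ term: 0.01025·19.0^0.27·exp(0.036·84+0.049·15.8) = 1.013
  sum: 0.6555 + 1.013 → r_corr = 1.668 μm/a
zinc: T>10 °C ⇒ hinge -0.071·(15.8−10) = -0.4118
  SO₂ term: 0.0129·3.5^0.44·exp(0.046·84-0.4118) = 0.7067
  Sd branch = 0.0175·Sd^0.57·e^(0.008·RH+0.085·T) = 0.7031 μm/a
  r_corr = 0.7067 + 0.7031 = 1.41 μm/a
Ordering by μm/a: copper (1.67) > zinc (1.41)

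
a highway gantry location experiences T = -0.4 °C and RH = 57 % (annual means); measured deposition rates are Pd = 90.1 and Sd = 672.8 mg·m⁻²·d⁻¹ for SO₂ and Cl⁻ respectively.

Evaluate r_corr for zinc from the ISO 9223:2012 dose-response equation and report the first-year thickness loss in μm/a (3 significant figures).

zinc: T≤10 °C ⇒ hinge +0.038·(-0.4−10) = -0.3952
  sulphur-dioxide contribution → 0.8665 μm/a
  chloride contribution → 1.092 μm/a
  total first-year rate 1.958 μm/a

r_corr = 1.96 μm/a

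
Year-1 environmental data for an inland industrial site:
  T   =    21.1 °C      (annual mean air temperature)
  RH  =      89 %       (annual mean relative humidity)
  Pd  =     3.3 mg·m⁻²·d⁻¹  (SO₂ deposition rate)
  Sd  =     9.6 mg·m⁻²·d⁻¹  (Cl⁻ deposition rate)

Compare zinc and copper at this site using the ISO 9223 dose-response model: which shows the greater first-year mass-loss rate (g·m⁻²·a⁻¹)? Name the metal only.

zinc: T>10 °C ⇒ hinge -0.071·(21.1−10) = -0.7881
  sulphur-dioxide contribution → 0.5949 μm/a
  chloride contribution → 0.7781 μm/a
  ⇒ r_corr(zinc) = 1.373 μm/a
  mass loss = 1.373 μm/a × 7.14 g/cm³ = 9.804 g·m⁻²·a⁻¹
copper: temperature factor f = -0.080·(11.1) = -0.8880
  sulphur-dioxide contribution → 0.5674 μm/a
  chloride contribution → 1.307 μm/a
  total first-year rate 1.875 μm/a
  mass loss = 1.875 μm/a × 8.96 g/cm³ = 16.8 g·m⁻²·a⁻¹
Ordering by g·m⁻²·a⁻¹: copper (16.8) > zinc (9.8)

copper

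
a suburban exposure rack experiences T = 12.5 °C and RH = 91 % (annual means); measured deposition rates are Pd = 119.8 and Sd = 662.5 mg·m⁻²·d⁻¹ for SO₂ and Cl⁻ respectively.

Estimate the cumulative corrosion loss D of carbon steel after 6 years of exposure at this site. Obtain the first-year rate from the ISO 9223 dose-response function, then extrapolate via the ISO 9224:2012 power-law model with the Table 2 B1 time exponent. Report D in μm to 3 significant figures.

D(6) = 779 μm

carbon steel: f(T) = -0.054·(T−10) [T>10 °C] = -0.1350
  sulphur-dioxide contribution → 115 μm/a
  chloride contribution → 190.1 μm/a
  total first-year rate 305.1 μm/a
ISO 9224: D(t) = r_corr · t^b with b = 0.523 (carbon steel, B1)
  D(6) = 305.1 × 6^0.523 = 305.1 × 2.553 = 778.8 μm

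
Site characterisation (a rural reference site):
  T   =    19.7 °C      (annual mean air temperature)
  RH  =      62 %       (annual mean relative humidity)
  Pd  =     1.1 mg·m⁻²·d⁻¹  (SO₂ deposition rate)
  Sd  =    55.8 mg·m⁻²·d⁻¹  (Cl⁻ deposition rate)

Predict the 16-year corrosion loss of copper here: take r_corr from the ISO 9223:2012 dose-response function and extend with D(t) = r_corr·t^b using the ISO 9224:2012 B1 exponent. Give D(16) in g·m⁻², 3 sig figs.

copper: f(T) = -0.080·(T−10) [T>10 °C] = -0.7760
  Pd branch = 0.0053·Pd^0.26·e^(0.059·RH+f) = 0.09698 μm/a
  Sd branch = 0.01025·Sd^0.27·e^(0.036·RH+0.049·T) = 0.7428 μm/a
  r_corr = 0.09698 + 0.7428 = 0.8398 μm/a
Long-term exponent b (ISO 9224 Table 2, B1) = 0.667
  D(16) = 0.8398 × 16^0.667 = 0.8398 × 6.355 = 5.337 μm
  Mass loss = 5.337 μm × 8.96 g/cm³ = 47.82 g·m⁻²

D(16) = 47.8 g·m⁻²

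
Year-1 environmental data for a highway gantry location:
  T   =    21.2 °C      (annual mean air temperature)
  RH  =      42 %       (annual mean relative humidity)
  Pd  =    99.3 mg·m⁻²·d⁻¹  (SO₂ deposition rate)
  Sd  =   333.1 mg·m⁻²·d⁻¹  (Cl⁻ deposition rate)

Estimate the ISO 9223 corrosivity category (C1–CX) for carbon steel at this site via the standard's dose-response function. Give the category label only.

carbon steel: T>10 °C ⇒ hinge -0.054·(21.2−10) = -0.6048
  sulphur-dioxide contribution → 24.46 μm/a
  chloride contribution → 34.9 μm/a
  ⇒ r_corr(carbon steel) = 59.36 μm/a
Category bounds: 50…80 μm/a bracket r_corr ⇒ C4

C4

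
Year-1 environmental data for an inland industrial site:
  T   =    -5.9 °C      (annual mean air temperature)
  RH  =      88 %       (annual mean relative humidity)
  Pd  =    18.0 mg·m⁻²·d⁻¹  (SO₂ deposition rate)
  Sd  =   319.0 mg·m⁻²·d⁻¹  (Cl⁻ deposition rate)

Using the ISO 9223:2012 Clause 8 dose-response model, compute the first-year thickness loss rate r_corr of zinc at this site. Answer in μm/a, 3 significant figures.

zinc: f(T) = +0.038·(T−10) [T≤10 °C] = -0.6042
  SO₂ term: 0.0129·18.0^0.44·exp(0.046·88-0.6042) = 1.441
  Sd branch = 0.0175·Sd^0.57·e^(0.008·RH+0.085·T) = 0.573 μm/a
  sum: 1.441 + 0.573 → r_corr = 2.014 μm/a

r_corr = 2.01 μm/a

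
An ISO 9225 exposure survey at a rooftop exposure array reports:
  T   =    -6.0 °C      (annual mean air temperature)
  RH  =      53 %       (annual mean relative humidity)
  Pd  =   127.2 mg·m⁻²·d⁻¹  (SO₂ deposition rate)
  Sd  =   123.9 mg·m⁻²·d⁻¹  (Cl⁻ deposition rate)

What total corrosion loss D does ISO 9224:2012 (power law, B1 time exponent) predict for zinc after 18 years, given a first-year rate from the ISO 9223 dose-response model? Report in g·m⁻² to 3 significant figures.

zinc: f(T) = +0.038·(T−10) [T≤10 °C] = -0.6080
  sulphur-dioxide contribution → 0.6781 μm/a
  chloride contribution → 0.2505 μm/a
  ⇒ r_corr(zinc) = 0.9286 μm/a
ISO 9224: D(t) = r_corr · t^b with b = 0.813 (zinc, B1)
  D(18) = 0.9286 × 18^0.813 = 0.9286 × 10.48 = 9.736 μm
  Mass loss = 9.736 μm × 7.14 g/cm³ = 69.51 g·m⁻²

D(18) = 69.5 g·m⁻²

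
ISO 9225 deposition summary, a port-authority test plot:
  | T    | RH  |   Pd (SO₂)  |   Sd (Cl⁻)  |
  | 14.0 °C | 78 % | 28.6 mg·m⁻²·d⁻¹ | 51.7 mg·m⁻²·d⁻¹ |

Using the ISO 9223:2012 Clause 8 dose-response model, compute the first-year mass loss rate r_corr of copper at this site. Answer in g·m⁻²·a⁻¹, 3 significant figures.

copper: T>10 °C ⇒ hinge -0.080·(14.0−10) = -0.3200
  sulphur-dioxide contribution → 0.9174 μm/a
  chloride contribution → 0.979 μm/a
  ⇒ r_corr(copper) = 1.896 μm/a
Convert to mass loss: 1.896 μm/a × 8.96 g/cm³ = 16.99 g·m⁻²·a⁻¹

r_corr = 17.0 g·m⁻²·a⁻¹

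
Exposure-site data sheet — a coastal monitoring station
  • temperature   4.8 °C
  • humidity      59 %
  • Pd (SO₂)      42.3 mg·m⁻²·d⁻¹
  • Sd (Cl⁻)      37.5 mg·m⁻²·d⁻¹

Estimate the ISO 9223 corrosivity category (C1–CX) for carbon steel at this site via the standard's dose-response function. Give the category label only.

carbon steel: T≤10 °C ⇒ hinge +0.150·(4.8−10) = -0.7800
  SO₂ term: 1.77·42.3^0.52·exp(0.02·59-0.7800) = 18.51
  Cl⁻ term: 0.102·37.5^0.62·exp(0.033·59+0.04·4.8) = 8.193
  r_corr = 18.51 + 8.193 = 26.7 μm/a
ISO 9223 Table 2 (carbon steel): 25 < 26.7 ≤ 50 μm/a ⇒ C3

C3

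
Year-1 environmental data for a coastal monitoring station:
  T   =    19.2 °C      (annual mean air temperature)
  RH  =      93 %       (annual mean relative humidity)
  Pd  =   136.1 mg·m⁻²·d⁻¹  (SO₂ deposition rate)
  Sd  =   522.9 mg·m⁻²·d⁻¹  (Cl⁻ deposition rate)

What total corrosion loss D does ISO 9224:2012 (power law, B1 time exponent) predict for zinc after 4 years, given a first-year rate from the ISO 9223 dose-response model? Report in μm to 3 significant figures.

zinc: temperature factor f = -0.071·(9.2) = -0.6532
  Pd branch = 0.0129·Pd^0.44·e^(0.046·RH+f) = 4.205 μm/a
  Sd branch = 0.0175·Sd^0.57·e^(0.008·RH+0.085·T) = 6.675 μm/a
  sum: 4.205 + 6.675 → r_corr = 10.88 μm/a
Long-term exponent b (ISO 9224 Table 2, B1) = 0.813
  D(4) = 10.88 × 4^0.813 = 10.88 × 3.087 = 33.58 μm

D(4) = 33.6 μm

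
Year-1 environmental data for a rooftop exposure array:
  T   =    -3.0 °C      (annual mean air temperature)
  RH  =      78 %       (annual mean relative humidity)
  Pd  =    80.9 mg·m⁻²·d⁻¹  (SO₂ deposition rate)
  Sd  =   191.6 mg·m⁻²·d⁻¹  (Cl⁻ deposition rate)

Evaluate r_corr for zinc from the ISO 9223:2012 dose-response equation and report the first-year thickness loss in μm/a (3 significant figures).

r_corr = 2.47 μm/a

zinc: T≤10 °C ⇒ hinge +0.038·(-3.0−10) = -0.4940
  Pd branch = 0.0129·Pd^0.44·e^(0.046·RH+f) = 1.967 μm/a
  Sd branch = 0.0175·Sd^0.57·e^(0.008·RH+0.085·T) = 0.5061 μm/a
  r_corr = 1.967 + 0.5061 = 2.473 μm/a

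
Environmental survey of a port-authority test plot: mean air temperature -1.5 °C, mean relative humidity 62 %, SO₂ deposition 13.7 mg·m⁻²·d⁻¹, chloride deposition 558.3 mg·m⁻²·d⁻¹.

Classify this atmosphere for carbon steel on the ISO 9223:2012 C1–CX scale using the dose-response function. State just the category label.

C3

carbon steel: temperature factor f = +0.150·(-11.5) = -1.7250
  sulphur-dioxide contribution → 4.25 μm/a
  chloride contribution → 37.51 μm/a
  total first-year rate 41.76 μm/a
41.8 μm/a falls in (25, 50] for carbon steel → category C3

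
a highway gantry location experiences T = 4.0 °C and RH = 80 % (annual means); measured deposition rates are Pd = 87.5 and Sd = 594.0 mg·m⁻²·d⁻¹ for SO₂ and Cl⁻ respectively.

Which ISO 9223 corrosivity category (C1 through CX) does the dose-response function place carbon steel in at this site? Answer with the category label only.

carbon steel: temperature factor f = +0.150·(-6.0) = -0.9000
  SO₂ term: 1.77·87.5^0.52·exp(0.02·80-0.9000) = 36.46
  Cl⁻ term: 0.102·594.0^0.62·exp(0.033·80+0.04·4.0) = 87.98
  sum: 36.46 + 87.98 → r_corr = 124.4 μm/a
Category bounds: 80…200 μm/a bracket r_corr ⇒ C5

C5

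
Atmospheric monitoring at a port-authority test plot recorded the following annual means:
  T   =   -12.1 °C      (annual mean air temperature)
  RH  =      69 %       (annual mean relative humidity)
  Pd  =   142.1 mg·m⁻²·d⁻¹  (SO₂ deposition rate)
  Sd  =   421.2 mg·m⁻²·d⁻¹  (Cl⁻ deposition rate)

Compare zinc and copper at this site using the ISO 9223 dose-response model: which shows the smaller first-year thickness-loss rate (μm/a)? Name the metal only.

copper

zinc: T≤10 °C ⇒ hinge +0.038·(-12.1−10) = -0.8398
  Pd branch = 0.0129·Pd^0.44·e^(0.046·RH+f) = 1.179 μm/a
  Cl⁻ term: 0.0175·421.2^0.57·exp(0.008·69+0.085·-12.1) = 0.3405
  sum: 1.179 + 0.3405 → r_corr = 1.519 μm/a
copper: T≤10 °C ⇒ hinge +0.126·(-12.1−10) = -2.7846
  SO₂ term: 0.0053·142.1^0.26·exp(0.059·69-2.7846) = 0.0696
  Sd branch = 0.01025·Sd^0.27·e^(0.036·RH+0.049·T) = 0.3472 μm/a
  sum: 0.0696 + 0.3472 → r_corr = 0.4168 μm/a
Ordering by μm/a: zinc (1.52) > copper (0.417)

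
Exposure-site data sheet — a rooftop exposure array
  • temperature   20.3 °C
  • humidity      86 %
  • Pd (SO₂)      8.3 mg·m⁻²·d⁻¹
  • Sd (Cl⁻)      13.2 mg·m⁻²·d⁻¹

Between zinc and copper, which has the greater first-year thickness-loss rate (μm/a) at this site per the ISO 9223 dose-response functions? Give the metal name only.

zinc: T>10 °C ⇒ hinge -0.071·(20.3−10) = -0.7313
  SO₂ term: 0.0129·8.3^0.44·exp(0.046·86-0.7313) = 0.8231
  Cl⁻ term: 0.0175·13.2^0.57·exp(0.008·86+0.085·20.3) = 0.851
  r_corr = 0.8231 + 0.851 = 1.674 μm/a
copper: T>10 °C ⇒ hinge -0.080·(20.3−10) = -0.8240
  SO₂ term: 0.0053·8.3^0.26·exp(0.059·86-0.8240) = 0.6442
  Sd branch = 0.01025·Sd^0.27·e^(0.036·RH+0.049·T) = 1.23 μm/a
  r_corr = 0.6442 + 1.23 = 1.874 μm/a
Ordering by μm/a: copper (1.87) > zinc (1.67)

copper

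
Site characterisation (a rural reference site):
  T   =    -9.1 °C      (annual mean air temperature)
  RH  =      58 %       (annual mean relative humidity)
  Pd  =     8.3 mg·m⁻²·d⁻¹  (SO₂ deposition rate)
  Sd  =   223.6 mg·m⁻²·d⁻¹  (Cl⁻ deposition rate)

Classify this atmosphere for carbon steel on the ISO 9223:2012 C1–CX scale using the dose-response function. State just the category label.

carbon steel: T≤10 °C ⇒ hinge +0.150·(-9.1−10) = -2.8650
  sulphur-dioxide contribution → 0.967 μm/a
  chloride contribution → 13.75 μm/a
  total first-year rate 14.72 μm/a
ISO 9223 Table 2 (carbon steel): 1.3 < 14.7 ≤ 25 μm/a ⇒ C2

C2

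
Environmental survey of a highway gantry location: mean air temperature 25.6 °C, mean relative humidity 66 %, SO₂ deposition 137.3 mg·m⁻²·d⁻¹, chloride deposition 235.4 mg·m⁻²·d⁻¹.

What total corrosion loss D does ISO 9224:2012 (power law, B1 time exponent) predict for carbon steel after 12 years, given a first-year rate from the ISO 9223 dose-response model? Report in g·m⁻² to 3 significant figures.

D(12) = 3.20e+03 g·m⁻²

carbon steel: f(T) = -0.054·(T−10) [T>10 °C] = -0.8424
  SO₂ term: 1.77·137.3^0.52·exp(0.02·66-0.8424) = 36.9
  Cl⁻ term: 0.102·235.4^0.62·exp(0.033·66+0.04·25.6) = 74.09
  sum: 36.9 + 74.09 → r_corr = 111 μm/a
ISO 9224: D(t) = r_corr · t^b with b = 0.523 (carbon steel, B1)
  D(12) = 111 × 12^0.523 = 111 × 3.668 = 407.1 μm
  Mass loss = 407.1 μm × 7.85 g/cm³ = 3195 g·m⁻²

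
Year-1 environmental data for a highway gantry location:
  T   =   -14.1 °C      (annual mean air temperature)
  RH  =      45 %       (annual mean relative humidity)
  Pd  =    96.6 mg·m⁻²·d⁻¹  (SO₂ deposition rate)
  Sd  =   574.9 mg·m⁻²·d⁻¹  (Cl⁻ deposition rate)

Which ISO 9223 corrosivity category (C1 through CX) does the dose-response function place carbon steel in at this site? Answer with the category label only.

carbon steel: temperature factor f = +0.150·(-24.1) = -3.6150
  Pd branch = 1.77·Pd^0.52·e^(0.02·RH+f) = 1.262 μm/a
  Cl⁻ term: 0.102·574.9^0.62·exp(0.033·45+0.04·-14.1) = 13.17
  sum: 1.262 + 13.17 → r_corr = 14.43 μm/a
ISO 9223 Table 2 (carbon steel): 1.3 < 14.4 ≤ 25 μm/a ⇒ C2

C2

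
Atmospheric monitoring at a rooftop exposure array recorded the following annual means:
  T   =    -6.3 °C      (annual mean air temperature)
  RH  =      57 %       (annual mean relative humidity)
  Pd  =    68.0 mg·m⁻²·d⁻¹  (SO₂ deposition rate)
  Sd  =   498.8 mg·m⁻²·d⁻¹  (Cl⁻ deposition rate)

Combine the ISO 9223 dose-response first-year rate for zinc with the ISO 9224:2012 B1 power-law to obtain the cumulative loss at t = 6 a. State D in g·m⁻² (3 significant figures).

D(6) = 35.8 g·m⁻²

zinc: f(T) = +0.038·(T−10) [T≤10 °C] = -0.6194
  sulphur-dioxide contribution → 0.6118 μm/a
  chloride contribution → 0.5576 μm/a
  total first-year rate 1.169 μm/a
Long-term exponent b (ISO 9224 Table 2, B1) = 0.813
  D(6) = 1.169 × 6^0.813 = 1.169 × 4.292 = 5.019 μm
  Mass loss = 5.019 μm × 7.14 g/cm³ = 35.83 g·m⁻²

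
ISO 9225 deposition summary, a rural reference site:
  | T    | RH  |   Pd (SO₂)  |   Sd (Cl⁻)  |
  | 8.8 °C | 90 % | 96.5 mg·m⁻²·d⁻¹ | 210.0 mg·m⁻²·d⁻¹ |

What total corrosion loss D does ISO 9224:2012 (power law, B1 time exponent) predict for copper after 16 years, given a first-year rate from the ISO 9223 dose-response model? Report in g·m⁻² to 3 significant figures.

copper: T≤10 °C ⇒ hinge +0.126·(8.8−10) = -0.1512
  SO₂ term: 0.0053·96.5^0.26·exp(0.059·90-0.1512) = 3.025
  Cl⁻ term: 0.01025·210.0^0.27·exp(0.036·90+0.049·8.8) = 1.706
  sum: 3.025 + 1.706 → r_corr = 4.731 μm/a
Long-term exponent b (ISO 9224 Table 2, B1) = 0.667
  D(16) = 4.731 × 16^0.667 = 4.731 × 6.355 = 30.07 μm
  Mass loss = 30.07 μm × 8.96 g/cm³ = 269.4 g·m⁻²

D(16) = 269 g·m⁻²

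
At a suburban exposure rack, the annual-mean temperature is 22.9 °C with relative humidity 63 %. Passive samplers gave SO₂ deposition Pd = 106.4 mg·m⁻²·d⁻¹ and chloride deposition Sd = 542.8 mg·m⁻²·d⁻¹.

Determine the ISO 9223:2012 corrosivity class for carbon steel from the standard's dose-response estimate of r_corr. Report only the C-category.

carbon steel: f(T) = -0.054·(T−10) [T>10 °C] = -0.6966
  SO₂ term: 1.77·106.4^0.52·exp(0.02·63-0.6966) = 35.21
  Sd branch = 0.102·Sd^0.62·e^(0.033·RH+0.04·T) = 101.1 μm/a
  sum: 35.21 + 101.1 → r_corr = 136.3 μm/a
136 μm/a falls in (80, 200] for carbon steel → category C5

C5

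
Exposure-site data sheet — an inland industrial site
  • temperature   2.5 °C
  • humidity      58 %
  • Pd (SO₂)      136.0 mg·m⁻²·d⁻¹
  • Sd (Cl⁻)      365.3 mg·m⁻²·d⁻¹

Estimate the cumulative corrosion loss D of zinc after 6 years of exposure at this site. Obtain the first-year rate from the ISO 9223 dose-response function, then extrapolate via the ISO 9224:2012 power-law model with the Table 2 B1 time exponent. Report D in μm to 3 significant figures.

zinc: f(T) = +0.038·(T−10) [T≤10 °C] = -0.2850
  Pd branch = 0.0129·Pd^0.44·e^(0.046·RH+f) = 1.214 μm/a
  Sd branch = 0.0175·Sd^0.57·e^(0.008·RH+0.085·T) = 0.9944 μm/a
  sum: 1.214 + 0.9944 → r_corr = 2.209 μm/a
Power-law: D(6) = r_corr · 6^0.813
  D(6) = 2.209 × 6^0.813 = 2.209 × 4.292 = 9.478 μm

D(6) = 9.48 μm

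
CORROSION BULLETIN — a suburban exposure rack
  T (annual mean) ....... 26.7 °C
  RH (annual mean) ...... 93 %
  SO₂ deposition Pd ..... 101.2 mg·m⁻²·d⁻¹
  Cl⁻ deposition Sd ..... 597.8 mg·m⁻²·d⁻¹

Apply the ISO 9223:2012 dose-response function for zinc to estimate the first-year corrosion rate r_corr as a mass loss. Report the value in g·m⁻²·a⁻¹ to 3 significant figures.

r_corr = 113 g·m⁻²·a⁻¹

zinc: temperature factor f = -0.071·(16.7) = -1.1857
  Pd branch = 0.0129·Pd^0.44·e^(0.046·RH+f) = 2.167 μm/a
  Cl⁻ term: 0.0175·597.8^0.57·exp(0.008·93+0.085·26.7) = 13.63
  sum: 2.167 + 13.63 → r_corr = 15.79 μm/a
Convert to mass loss: 15.79 μm/a × 7.14 g/cm³ = 112.8 g·m⁻²·a⁻¹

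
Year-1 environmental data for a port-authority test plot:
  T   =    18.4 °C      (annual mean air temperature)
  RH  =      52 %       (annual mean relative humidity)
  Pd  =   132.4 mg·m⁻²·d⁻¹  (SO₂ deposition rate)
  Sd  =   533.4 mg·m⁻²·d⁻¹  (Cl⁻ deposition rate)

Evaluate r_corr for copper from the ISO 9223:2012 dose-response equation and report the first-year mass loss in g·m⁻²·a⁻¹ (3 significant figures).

copper: f(T) = -0.080·(T−10) [T>10 °C] = -0.6720
  sulphur-dioxide contribution → 0.2073 μm/a
  chloride contribution → 0.8945 μm/a
  total first-year rate 1.102 μm/a
Convert to mass loss: 1.102 μm/a × 8.96 g/cm³ = 9.872 g·m⁻²·a⁻¹

r_corr = 9.87 g·m⁻²·a⁻¹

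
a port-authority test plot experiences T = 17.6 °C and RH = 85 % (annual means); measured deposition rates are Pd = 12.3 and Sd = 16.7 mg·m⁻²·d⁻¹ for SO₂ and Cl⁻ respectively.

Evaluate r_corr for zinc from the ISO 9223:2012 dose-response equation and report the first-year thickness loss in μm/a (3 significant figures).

zinc: f(T) = -0.071·(T−10) [T>10 °C] = -0.5396
  sulphur-dioxide contribution → 1.132 μm/a
  chloride contribution → 0.7674 μm/a
  ⇒ r_corr(zinc) = 1.9 μm/a

r_corr = 1.90 μm/a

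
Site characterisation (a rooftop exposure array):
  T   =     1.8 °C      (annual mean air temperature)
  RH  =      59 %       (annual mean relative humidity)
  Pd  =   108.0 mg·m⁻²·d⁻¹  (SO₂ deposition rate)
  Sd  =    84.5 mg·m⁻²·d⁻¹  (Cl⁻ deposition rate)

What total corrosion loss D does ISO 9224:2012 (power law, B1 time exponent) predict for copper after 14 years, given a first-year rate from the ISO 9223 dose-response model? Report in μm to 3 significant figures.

copper: f(T) = +0.126·(T−10) [T≤10 °C] = -1.0332
  SO₂ term: 0.0053·108.0^0.26·exp(0.059·59-1.0332) = 0.207
  Cl⁻ term: 0.01025·84.5^0.27·exp(0.036·59+0.049·1.8) = 0.3103
  sum: 0.207 + 0.3103 → r_corr = 0.5173 μm/a
Power-law: D(14) = r_corr · 14^0.667
  D(14) = 0.5173 × 14^0.667 = 0.5173 × 5.814 = 3.007 μm

D(14) = 3.01 μm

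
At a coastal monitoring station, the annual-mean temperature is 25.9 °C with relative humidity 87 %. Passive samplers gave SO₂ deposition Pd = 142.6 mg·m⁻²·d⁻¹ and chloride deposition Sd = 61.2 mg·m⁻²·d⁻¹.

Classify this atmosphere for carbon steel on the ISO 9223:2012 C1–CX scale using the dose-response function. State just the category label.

carbon steel: temperature factor f = -0.054·(15.9) = -0.8586
  SO₂ term: 1.77·142.6^0.52·exp(0.02·87-0.8586) = 56.35
  Sd branch = 0.102·Sd^0.62·e^(0.033·RH+0.04·T) = 65.04 μm/a
  sum: 56.35 + 65.04 → r_corr = 121.4 μm/a
ISO 9223 Table 2 (carbon steel): 80 < 121 ≤ 200 μm/a ⇒ C5

C5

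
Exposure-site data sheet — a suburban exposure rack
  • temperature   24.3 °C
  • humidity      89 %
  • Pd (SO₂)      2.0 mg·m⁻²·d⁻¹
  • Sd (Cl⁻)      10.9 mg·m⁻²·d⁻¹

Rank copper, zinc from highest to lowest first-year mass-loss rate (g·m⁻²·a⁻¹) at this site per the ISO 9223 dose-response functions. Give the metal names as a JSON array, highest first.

copper: T>10 °C ⇒ hinge -0.080·(24.3−10) = -1.1440
  Pd branch = 0.0053·Pd^0.26·e^(0.059·RH+f) = 0.3856 μm/a
  Cl⁻ term: 0.01025·10.9^0.27·exp(0.036·89+0.049·24.3) = 1.583
  r_corr = 0.3856 + 1.583 = 1.968 μm/a
  mass loss = 1.968 μm/a × 8.96 g/cm³ = 17.64 g·m⁻²·a⁻¹
zinc: temperature factor f = -0.071·(14.3) = -1.0153
  SO₂ term: 0.0129·2.0^0.44·exp(0.046·89-1.0153) = 0.3803
  Cl⁻ term: 0.0175·10.9^0.57·exp(0.008·89+0.085·24.3) = 1.098
  sum: 0.3803 + 1.098 → r_corr = 1.478 μm/a
  mass loss = 1.478 μm/a × 7.14 g/cm³ = 10.56 g·m⁻²·a⁻¹
Ordering by g·m⁻²·a⁻¹: copper (17.6) > zinc (10.6)

["copper", "zinc"]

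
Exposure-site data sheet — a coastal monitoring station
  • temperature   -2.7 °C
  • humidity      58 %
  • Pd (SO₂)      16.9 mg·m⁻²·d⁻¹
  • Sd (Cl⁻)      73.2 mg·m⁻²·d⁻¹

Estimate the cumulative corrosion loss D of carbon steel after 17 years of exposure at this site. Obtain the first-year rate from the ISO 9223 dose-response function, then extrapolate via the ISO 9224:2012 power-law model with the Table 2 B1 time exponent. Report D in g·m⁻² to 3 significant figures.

D(17) = 433 g·m⁻²

carbon steel: f(T) = +0.150·(T−10) [T≤10 °C] = -1.9050
  SO₂ term: 1.77·16.9^0.52·exp(0.02·58-1.9050) = 3.655
  Sd branch = 0.102·Sd^0.62·e^(0.033·RH+0.04·T) = 8.891 μm/a
  r_corr = 3.655 + 8.891 = 12.55 μm/a
Long-term exponent b (ISO 9224 Table 2, B1) = 0.523
  D(17) = 12.55 × 17^0.523 = 12.55 × 4.401 = 55.21 μm
  Mass loss = 55.21 μm × 7.85 g/cm³ = 433.4 g·m⁻²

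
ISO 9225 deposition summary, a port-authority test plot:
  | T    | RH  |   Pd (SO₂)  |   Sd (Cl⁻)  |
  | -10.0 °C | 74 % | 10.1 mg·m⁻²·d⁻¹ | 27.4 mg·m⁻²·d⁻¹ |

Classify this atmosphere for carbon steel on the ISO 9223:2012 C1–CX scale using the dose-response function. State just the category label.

carbon steel: f(T) = +0.150·(T−10) [T≤10 °C] = -3.0000
  SO₂ term: 1.77·10.1^0.52·exp(0.02·74-3.0000) = 1.289
  Cl⁻ term: 0.102·27.4^0.62·exp(0.033·74+0.04·-10.0) = 6.121
  r_corr = 1.289 + 6.121 = 7.41 μm/a
ISO 9223 Table 2 (carbon steel): 1.3 < 7.41 ≤ 25 μm/a ⇒ C2

C2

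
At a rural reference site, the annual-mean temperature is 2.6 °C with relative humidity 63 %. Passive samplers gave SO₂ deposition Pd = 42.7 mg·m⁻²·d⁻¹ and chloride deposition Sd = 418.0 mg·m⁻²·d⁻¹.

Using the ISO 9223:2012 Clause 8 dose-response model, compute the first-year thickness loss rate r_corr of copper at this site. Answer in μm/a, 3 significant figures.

copper: temperature factor f = +0.126·(-7.4) = -0.9324
  SO₂ term: 0.0053·42.7^0.26·exp(0.059·63-0.9324) = 0.2278
  Sd branch = 0.01025·Sd^0.27·e^(0.036·RH+0.049·T) = 0.5738 μm/a
  sum: 0.2278 + 0.5738 → r_corr = 0.8016 μm/a

r_corr = 0.802 μm/a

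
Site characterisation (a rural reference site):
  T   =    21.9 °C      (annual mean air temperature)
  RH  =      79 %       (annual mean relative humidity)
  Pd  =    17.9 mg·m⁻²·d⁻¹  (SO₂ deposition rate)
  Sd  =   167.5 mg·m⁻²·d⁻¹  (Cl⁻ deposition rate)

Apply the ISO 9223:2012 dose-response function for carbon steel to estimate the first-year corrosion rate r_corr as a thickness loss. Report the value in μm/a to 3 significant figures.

r_corr = 99.7 μm/a

carbon steel: temperature factor f = -0.054·(11.9) = -0.6426
  SO₂ term: 1.77·17.9^0.52·exp(0.02·79-0.6426) = 20.26
  Sd branch = 0.102·Sd^0.62·e^(0.033·RH+0.04·T) = 79.46 μm/a
  sum: 20.26 + 79.46 → r_corr = 99.71 μm/a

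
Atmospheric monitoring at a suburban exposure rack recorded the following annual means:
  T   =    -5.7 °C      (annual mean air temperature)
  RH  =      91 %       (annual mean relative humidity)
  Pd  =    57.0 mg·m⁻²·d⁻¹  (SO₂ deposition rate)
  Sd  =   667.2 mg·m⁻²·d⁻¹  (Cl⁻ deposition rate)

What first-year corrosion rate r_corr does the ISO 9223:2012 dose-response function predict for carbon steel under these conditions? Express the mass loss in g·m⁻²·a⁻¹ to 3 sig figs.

carbon steel: T≤10 °C ⇒ hinge +0.150·(-5.7−10) = -2.3550
  sulphur-dioxide contribution → 8.486 μm/a
  chloride contribution → 92.22 μm/a
  ⇒ r_corr(carbon steel) = 100.7 μm/a
Convert to mass loss: 100.7 μm/a × 7.85 g/cm³ = 790.5 g·m⁻²·a⁻¹

r_corr = 791 g·m⁻²·a⁻¹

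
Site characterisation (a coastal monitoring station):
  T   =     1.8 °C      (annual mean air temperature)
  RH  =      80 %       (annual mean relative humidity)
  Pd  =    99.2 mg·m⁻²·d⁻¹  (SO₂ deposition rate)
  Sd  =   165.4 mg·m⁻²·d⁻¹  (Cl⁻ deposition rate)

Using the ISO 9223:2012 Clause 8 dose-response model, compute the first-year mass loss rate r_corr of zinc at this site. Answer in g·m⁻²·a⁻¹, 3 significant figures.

r_corr = 25.3 g·m⁻²·a⁻¹

zinc: T≤10 °C ⇒ hinge +0.038·(1.8−10) = -0.3116
  Pd branch = 0.0129·Pd^0.44·e^(0.046·RH+f) = 2.831 μm/a
  Sd branch = 0.0175·Sd^0.57·e^(0.008·RH+0.085·T) = 0.7112 μm/a
  sum: 2.831 + 0.7112 → r_corr = 3.542 μm/a
Convert to mass loss: 3.542 μm/a × 7.14 g/cm³ = 25.29 g·m⁻²·a⁻¹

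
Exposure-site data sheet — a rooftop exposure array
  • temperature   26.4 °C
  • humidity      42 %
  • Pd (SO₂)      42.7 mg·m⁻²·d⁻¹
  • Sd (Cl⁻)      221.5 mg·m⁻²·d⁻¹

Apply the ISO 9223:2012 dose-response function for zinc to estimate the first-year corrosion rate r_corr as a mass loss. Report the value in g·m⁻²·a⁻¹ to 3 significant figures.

zinc: T>10 °C ⇒ hinge -0.071·(26.4−10) = -1.1644
  Pd branch = 0.0129·Pd^0.44·e^(0.046·RH+f) = 0.145 μm/a
  Cl⁻ term: 0.0175·221.5^0.57·exp(0.008·42+0.085·26.4) = 5.016
  sum: 0.145 + 5.016 → r_corr = 5.161 μm/a
Convert to mass loss: 5.161 μm/a × 7.14 g/cm³ = 36.85 g·m⁻²·a⁻¹

r_corr = 36.9 g·m⁻²·a⁻¹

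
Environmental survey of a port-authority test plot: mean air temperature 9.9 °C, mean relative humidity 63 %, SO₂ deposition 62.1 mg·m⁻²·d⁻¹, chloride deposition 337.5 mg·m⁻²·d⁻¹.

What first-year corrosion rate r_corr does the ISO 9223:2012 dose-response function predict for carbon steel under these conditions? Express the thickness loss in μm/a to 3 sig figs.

carbon steel: T≤10 °C ⇒ hinge +0.150·(9.9−10) = -0.0150
  Pd branch = 1.77·Pd^0.52·e^(0.02·RH+f) = 52.61 μm/a
  Cl⁻ term: 0.102·337.5^0.62·exp(0.033·63+0.04·9.9) = 44.77
  sum: 52.61 + 44.77 → r_corr = 97.38 μm/a

r_corr = 97.4 μm/a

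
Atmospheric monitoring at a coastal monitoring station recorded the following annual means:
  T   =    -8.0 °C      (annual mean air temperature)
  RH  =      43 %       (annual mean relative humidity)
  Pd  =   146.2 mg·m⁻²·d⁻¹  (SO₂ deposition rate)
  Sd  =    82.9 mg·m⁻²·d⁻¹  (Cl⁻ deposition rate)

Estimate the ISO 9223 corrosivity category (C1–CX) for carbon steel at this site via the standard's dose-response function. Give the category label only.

C2

carbon steel: temperature factor f = +0.150·(-18.0) = -2.7000
  Pd branch = 1.77·Pd^0.52·e^(0.02·RH+f) = 3.755 μm/a
  Sd branch = 0.102·Sd^0.62·e^(0.033·RH+0.04·T) = 4.736 μm/a
  r_corr = 3.755 + 4.736 = 8.491 μm/a
Category bounds: 1.3…25 μm/a bracket r_corr ⇒ C2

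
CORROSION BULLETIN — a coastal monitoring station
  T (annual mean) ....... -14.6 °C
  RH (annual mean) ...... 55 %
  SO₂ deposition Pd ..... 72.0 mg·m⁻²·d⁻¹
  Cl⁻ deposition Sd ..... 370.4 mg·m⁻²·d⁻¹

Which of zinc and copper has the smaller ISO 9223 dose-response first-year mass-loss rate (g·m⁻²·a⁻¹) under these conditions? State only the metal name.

copper

zinc: f(T) = +0.038·(T−10) [T≤10 °C] = -0.9348
  SO₂ term: 0.0129·72.0^0.44·exp(0.046·55-0.9348) = 0.4174
  Sd branch = 0.0175·Sd^0.57·e^(0.008·RH+0.085·T) = 0.2287 μm/a
  sum: 0.4174 + 0.2287 → r_corr = 0.6462 μm/a
  mass loss = 0.6462 μm/a × 7.14 g/cm³ = 4.614 g·m⁻²·a⁻¹
copper: T≤10 °C ⇒ hinge +0.126·(-14.6−10) = -3.0996
  Pd branch = 0.0053·Pd^0.26·e^(0.059·RH+f) = 0.01863 μm/a
  Sd branch = 0.01025·Sd^0.27·e^(0.036·RH+0.049·T) = 0.1793 μm/a
  r_corr = 0.01863 + 0.1793 = 0.1979 μm/a
  mass loss = 0.1979 μm/a × 8.96 g/cm³ = 1.773 g·m⁻²·a⁻¹
Ordering by g·m⁻²·a⁻¹: zinc (4.61) > copper (1.77)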